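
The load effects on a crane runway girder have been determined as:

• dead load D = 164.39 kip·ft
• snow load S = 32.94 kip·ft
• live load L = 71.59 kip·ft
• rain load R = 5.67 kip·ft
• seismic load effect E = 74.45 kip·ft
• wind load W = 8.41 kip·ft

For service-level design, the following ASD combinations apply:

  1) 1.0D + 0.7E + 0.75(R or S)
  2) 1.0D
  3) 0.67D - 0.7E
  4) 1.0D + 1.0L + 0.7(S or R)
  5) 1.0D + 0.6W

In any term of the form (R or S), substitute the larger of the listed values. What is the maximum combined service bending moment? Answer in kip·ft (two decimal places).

259.04 kip·ft

(R or S) → S = 32.94 kip·ft; (S or R) → S = 32.94 kip·ft.
1) 1.0(164.39) + 0.7(74.45) + 0.75(32.94) = 241.21
2) 1.0(164.39) = 164.39
3) 0.67(164.39) - 0.7(74.45) = 58.03
4) 1.0(164.39) + 1.0(71.59) + 0.7(32.94) = 164.39 + 71.59 + 23.06 = 259.04
5) 1.0(164.39) + 0.6(8.41) = 164.39 + 5.05 = 169.44
Combination 4 governs: M = 259.04 kip·ft.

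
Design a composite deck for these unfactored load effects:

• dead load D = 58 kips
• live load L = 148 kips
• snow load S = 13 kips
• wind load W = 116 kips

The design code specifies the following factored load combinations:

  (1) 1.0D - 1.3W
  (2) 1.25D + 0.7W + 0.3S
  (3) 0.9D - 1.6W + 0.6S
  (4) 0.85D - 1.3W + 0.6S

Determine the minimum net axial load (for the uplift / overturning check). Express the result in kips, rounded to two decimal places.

-125.60 kips

(1) 1.0(58) - 1.3(116) = 58.00 - 150.80 = -92.80
(2) 1.25(58) + 0.7(116) + 0.3(13) = 72.50 + 81.20 + 3.90 = 157.60
(3) 0.9(58) - 1.6(116) + 0.6(13) = 52.20 - 185.60 + 7.80 = -125.60
(4) 0.85(58) - 1.3(116) + 0.6(13) = 49.30 - 150.80 + 7.80 = -93.70
Combination 3 gives the minimum: -125.60 kips.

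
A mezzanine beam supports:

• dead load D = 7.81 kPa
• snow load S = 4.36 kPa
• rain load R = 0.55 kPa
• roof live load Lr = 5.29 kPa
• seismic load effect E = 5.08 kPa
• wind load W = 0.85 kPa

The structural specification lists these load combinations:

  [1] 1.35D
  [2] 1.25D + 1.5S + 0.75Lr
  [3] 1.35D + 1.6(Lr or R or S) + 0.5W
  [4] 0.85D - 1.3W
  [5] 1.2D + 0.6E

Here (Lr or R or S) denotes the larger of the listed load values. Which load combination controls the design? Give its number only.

Combination 2

(Lr or R or S) → Lr = 5.29 kPa.
[1] 1.35(7.81) = 10.54
[2] 1.25(7.81) + 1.5(4.36) + 0.75(5.29) = 9.76 + 6.54 + 3.97 = 20.27
[3] 1.35(7.81) + 1.6(5.29) + 0.5(0.85) = 10.54 + 8.46 + 0.43 = 19.43
[4] 0.85(7.81) - 1.3(0.85) = 6.64 - 1.11 = 5.53
[5] 1.2(7.81) + 0.6(5.08) = 9.37 + 3.05 = 12.42
The largest value is 20.27 kPa from combination 2.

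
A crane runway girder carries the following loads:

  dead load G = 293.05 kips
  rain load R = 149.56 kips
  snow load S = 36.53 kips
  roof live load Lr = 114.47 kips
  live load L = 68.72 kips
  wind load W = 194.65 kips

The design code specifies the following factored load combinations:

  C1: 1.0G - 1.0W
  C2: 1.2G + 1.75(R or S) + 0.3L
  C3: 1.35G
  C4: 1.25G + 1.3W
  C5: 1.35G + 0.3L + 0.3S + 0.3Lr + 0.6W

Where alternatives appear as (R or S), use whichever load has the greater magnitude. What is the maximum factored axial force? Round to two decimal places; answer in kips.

(R or S) → R = 149.56 kips.
C1: 1.0(293.05) - 1.0(194.65) = 293.05 - 194.65 = 98.40
C2: 1.2(293.05) + 1.75(149.56) + 0.3(68.72) = 351.66 + 261.73 + 20.62 = 634.01
C3: 1.35(293.05) = 395.62
C4: 1.25(293.05) + 1.3(194.65) = 366.31 + 253.05 = 619.36
C5: 1.35(293.05) + 0.3(68.72) + 0.3(36.53) + 0.3(114.47) + 0.6(194.65) = 578.32
Maximum is from combination 2.

634.01 kips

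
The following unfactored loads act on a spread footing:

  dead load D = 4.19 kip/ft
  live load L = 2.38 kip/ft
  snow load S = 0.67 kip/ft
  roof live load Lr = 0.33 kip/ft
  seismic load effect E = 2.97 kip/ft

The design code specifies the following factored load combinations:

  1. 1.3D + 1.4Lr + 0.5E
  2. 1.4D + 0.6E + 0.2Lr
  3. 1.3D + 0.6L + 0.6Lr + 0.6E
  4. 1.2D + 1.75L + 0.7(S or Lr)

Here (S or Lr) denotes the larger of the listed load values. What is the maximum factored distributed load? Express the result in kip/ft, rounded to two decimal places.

(S or Lr) → S = 0.67 kip/ft.
1. 1.3(4.19) + 1.4(0.33) + 0.5(2.97) = 7.39
2. 1.4(4.19) + 0.6(2.97) + 0.2(0.33) = 7.71
3. 1.3(4.19) + 0.6(2.38) + 0.6(0.33) + 0.6(2.97) = 5.45 + 1.43 + 0.20 + 1.78 = 8.86
4. 1.2(4.19) + 1.75(2.38) + 0.7(0.67) = 9.66
The controlling combination is 4, giving 9.66 kip/ft.

9.66 kip/ft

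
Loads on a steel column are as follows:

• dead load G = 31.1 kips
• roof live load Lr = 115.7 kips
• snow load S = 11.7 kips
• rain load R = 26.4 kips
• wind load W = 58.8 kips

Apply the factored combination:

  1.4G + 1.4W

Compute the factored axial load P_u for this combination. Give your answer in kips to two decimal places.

125.86 kips

1.4(31.1) + 1.4(58.8) = 43.54 + 82.32 = 125.86
P_u = 125.86 kips.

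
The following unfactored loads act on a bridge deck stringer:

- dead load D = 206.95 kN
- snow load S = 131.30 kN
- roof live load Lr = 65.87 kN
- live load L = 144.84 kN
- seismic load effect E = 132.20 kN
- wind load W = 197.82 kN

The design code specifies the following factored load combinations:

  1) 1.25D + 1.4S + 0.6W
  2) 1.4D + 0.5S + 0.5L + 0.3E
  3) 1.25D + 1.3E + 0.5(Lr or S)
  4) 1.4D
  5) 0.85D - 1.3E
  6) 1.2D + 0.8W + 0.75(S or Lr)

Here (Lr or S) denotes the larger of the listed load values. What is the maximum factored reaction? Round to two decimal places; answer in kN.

561.20 kN

(Lr or S) → S = 131.30 kN; (S or Lr) → S = 131.30 kN.
1) 1.25(206.95) + 1.4(131.30) + 0.6(197.82) = 258.69 + 183.82 + 118.69 = 561.20
2) 1.4(206.95) + 0.5(131.30) + 0.5(144.84) + 0.3(132.20) = 289.73 + 65.65 + 72.42 + 39.66 = 467.46
3) 1.25(206.95) + 1.3(132.20) + 0.5(131.30) = 258.69 + 171.86 + 65.65 = 496.20
4) 1.4(206.95) = 289.73
5) 0.85(206.95) - 1.3(132.20) = 175.91 - 171.86 = 4.05
6) 1.2(206.95) + 0.8(197.82) + 0.75(131.30) = 505.07
Maximum is from combination 1.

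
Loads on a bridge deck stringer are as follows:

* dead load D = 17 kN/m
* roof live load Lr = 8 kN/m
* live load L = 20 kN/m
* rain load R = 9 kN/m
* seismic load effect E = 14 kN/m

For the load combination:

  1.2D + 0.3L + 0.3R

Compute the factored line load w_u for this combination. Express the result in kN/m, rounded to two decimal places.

1.2(17) + 0.3(20) + 0.3(9) = 20.40 + 6.00 + 2.70 = 29.10
w_u = 29.10 kN/m.

29.10 kN/m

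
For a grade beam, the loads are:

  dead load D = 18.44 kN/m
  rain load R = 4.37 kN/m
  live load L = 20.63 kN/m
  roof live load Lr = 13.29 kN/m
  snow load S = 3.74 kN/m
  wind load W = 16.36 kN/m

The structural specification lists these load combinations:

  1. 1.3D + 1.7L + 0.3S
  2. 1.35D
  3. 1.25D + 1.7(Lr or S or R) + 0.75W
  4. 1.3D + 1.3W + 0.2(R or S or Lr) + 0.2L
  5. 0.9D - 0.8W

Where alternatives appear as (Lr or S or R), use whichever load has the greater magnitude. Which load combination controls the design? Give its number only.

Combination 1

(Lr or S or R) → Lr = 13.29 kN/m; (R or S or Lr) → Lr = 13.29 kN/m.
1. 1.3(18.44) + 1.7(20.63) + 0.3(3.74) = 60.17
2. 1.35(18.44) = 24.89
3. 1.25(18.44) + 1.7(13.29) + 0.75(16.36) = 57.91
4. 1.3(18.44) + 1.3(16.36) + 0.2(13.29) + 0.2(20.63) = 52.02
5. 0.9(18.44) - 0.8(16.36) = 3.51
The largest value is 60.17 kN/m from combination 1.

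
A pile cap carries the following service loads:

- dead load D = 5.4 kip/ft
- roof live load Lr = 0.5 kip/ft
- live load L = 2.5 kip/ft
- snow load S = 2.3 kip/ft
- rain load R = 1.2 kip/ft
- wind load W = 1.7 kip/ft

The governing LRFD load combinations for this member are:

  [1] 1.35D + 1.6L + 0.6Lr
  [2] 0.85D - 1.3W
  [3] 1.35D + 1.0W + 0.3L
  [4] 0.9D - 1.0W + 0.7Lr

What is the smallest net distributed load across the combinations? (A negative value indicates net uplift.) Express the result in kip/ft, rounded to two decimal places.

2.38 kip/ft

[1] 1.35(5.4) + 1.6(2.5) + 0.6(0.5) = 11.59
[2] 0.85(5.4) - 1.3(1.7) = 2.38
[3] 1.35(5.4) + 1.0(1.7) + 0.3(2.5) = 9.74
[4] 0.9(5.4) - 1.0(1.7) + 0.7(0.5) = 3.51
Combination 2 gives the minimum: 2.38 kip/ft.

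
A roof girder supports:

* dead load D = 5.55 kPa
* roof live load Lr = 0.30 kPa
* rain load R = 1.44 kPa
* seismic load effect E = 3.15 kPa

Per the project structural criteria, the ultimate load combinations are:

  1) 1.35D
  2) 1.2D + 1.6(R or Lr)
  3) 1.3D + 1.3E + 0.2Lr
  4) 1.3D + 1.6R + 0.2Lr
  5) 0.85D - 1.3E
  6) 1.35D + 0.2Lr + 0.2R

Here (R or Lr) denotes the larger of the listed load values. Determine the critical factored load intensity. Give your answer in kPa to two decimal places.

(R or Lr) → R = 1.44 kPa.
1) 1.35(5.55) = 7.49
2) 1.2(5.55) + 1.6(1.44) = 6.66 + 2.30 = 8.96
3) 1.3(5.55) + 1.3(3.15) + 0.2(0.30) = 11.37
4) 1.3(5.55) + 1.6(1.44) + 0.2(0.30) = 7.22 + 2.30 + 0.06 = 9.58
5) 0.85(5.55) - 1.3(3.15) = 4.72 - 4.10 = 0.62
6) 1.35(5.55) + 0.2(0.30) + 0.2(1.44) = 7.49 + 0.06 + 0.29 = 7.84
The controlling combination is 3, giving 11.37 kPa.

11.37 kPa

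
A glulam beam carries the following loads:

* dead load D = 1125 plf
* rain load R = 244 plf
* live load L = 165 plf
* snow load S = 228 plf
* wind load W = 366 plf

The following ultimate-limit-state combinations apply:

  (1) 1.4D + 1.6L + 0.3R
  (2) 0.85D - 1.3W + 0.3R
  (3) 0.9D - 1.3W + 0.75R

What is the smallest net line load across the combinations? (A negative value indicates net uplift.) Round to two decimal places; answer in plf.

(1) 1.4(1125) + 1.6(165) + 0.3(244) = 1575.00 + 264.00 + 73.20 = 1912.20
(2) 0.85(1125) - 1.3(366) + 0.3(244) = 956.25 - 475.80 + 73.20 = 553.65
(3) 0.9(1125) - 1.3(366) + 0.75(244) = 1012.50 - 475.80 + 183.00 = 719.70
Combination 2 gives the minimum: 553.65 plf.

553.65 plf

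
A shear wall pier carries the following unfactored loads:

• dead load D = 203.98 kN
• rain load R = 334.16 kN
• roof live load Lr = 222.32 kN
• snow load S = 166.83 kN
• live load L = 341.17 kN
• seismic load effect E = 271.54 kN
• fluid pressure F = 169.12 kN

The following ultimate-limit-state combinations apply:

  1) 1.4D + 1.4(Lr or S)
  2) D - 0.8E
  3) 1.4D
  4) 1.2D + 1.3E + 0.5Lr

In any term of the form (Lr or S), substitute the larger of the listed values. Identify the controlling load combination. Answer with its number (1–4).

(Lr or S) → Lr = 222.32 kN.
1) 1.4(203.98) + 1.4(222.32) = 596.82
2) 1.0(203.98) - 0.8(271.54) = -13.25
3) 1.4(203.98) = 285.57
4) 1.2(203.98) + 1.3(271.54) + 0.5(222.32) = 708.94
The largest value is 708.94 kN from combination 4.

Combination 4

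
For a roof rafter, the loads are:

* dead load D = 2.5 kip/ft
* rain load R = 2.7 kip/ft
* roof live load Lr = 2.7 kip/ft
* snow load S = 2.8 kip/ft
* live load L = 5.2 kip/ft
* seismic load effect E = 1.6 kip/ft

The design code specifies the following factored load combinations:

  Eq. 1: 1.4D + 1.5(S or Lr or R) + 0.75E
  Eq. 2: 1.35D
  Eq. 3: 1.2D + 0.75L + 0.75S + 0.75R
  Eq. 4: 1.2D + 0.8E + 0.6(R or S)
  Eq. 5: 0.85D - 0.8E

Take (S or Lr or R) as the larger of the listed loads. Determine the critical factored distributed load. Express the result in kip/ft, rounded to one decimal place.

11.0 kip/ft

(S or Lr or R) → S = 2.8 kip/ft; (R or S) → S = 2.8 kip/ft.
Eq. 1: 1.4(2.5) + 1.5(2.8) + 0.75(1.6) = 3.5 + 4.2 + 1.2 = 8.9
Eq. 2: 1.35(2.5) = 3.4
Eq. 3: 1.2(2.5) + 0.75(5.2) + 0.75(2.8) + 0.75(2.7) = 3.0 + 3.9 + 2.1 + 2.0 = 11.0
Eq. 4: 1.2(2.5) + 0.8(1.6) + 0.6(2.8) = 3.0 + 1.3 + 1.7 = 6.0
Eq. 5: 0.85(2.5) - 0.8(1.6) = 2.1 - 1.3 = 0.8
Combination 3 governs: w_u = 11.0 kip/ft.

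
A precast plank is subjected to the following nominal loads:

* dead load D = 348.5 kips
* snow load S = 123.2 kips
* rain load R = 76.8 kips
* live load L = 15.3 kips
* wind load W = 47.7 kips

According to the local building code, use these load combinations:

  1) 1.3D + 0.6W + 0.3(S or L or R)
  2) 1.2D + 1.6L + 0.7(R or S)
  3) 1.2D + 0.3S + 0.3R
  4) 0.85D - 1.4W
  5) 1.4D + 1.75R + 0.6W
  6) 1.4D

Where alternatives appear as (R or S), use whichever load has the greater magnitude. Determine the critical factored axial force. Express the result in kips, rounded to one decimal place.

(S or L or R) → S = 123.2 kips; (R or S) → S = 123.2 kips.
1) 1.3(348.5) + 0.6(47.7) + 0.3(123.2) = 518.6
2) 1.2(348.5) + 1.6(15.3) + 0.7(123.2) = 418.2 + 24.5 + 86.2 = 528.9
3) 1.2(348.5) + 0.3(123.2) + 0.3(76.8) = 418.2 + 37.0 + 23.0 = 478.2
4) 0.85(348.5) - 1.4(47.7) = 296.2 - 66.8 = 229.4
5) 1.4(348.5) + 1.75(76.8) + 0.6(47.7) = 487.9 + 134.4 + 28.6 = 650.9
6) 1.4(348.5) = 487.9
Maximum is from combination 5.

650.9 kips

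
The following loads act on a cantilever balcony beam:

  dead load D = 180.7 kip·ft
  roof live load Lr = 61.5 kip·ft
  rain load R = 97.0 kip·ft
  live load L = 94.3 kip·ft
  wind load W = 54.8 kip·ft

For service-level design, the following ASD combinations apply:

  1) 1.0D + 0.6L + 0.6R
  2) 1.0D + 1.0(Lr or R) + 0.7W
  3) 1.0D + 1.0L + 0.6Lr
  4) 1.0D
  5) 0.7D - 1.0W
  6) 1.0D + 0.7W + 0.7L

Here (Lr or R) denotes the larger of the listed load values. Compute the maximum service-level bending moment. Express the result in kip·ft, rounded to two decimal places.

316.06 kip·ft

(Lr or R) → R = 97.0 kip·ft.
1) 1.0(180.7) + 0.6(94.3) + 0.6(97.0) = 180.70 + 56.58 + 58.20 = 295.48
2) 1.0(180.7) + 1.0(97.0) + 0.7(54.8) = 180.70 + 97.00 + 38.36 = 316.06
3) 1.0(180.7) + 1.0(94.3) + 0.6(61.5) = 180.70 + 94.30 + 36.90 = 311.90
4) 1.0(180.7) = 180.70
5) 0.7(180.7) - 1.0(54.8) = 126.49 - 54.80 = 71.69
6) 1.0(180.7) + 0.7(54.8) + 0.7(94.3) = 180.70 + 38.36 + 66.01 = 285.07
Combination 2 governs: M = 316.06 kip·ft.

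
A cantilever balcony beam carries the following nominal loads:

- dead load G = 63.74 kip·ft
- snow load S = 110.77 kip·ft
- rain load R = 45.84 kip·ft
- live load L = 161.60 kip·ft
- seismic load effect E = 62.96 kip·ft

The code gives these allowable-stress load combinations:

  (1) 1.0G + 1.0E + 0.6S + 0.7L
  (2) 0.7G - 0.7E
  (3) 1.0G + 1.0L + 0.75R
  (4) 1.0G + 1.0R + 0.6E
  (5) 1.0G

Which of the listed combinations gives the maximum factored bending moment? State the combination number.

Combination 1

(1) 1.0(63.74) + 1.0(62.96) + 0.6(110.77) + 0.7(161.60) = 63.74 + 62.96 + 66.46 + 113.12 = 306.28
(2) 0.7(63.74) - 0.7(62.96) = 44.62 - 44.07 = 0.55
(3) 1.0(63.74) + 1.0(161.60) + 0.75(45.84) = 63.74 + 161.60 + 34.38 = 259.72
(4) 1.0(63.74) + 1.0(45.84) + 0.6(62.96) = 63.74 + 45.84 + 37.78 = 147.36
(5) 1.0(63.74) = 63.74
The largest value is 306.28 kip·ft from combination 1.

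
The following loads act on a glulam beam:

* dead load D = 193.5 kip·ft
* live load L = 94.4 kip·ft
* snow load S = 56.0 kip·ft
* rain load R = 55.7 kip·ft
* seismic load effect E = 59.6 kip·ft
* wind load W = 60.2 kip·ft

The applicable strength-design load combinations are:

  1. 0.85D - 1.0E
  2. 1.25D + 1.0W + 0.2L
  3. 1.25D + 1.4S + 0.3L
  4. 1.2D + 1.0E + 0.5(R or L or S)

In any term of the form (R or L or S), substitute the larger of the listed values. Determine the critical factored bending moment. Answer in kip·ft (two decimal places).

348.60 kip·ft

(R or L or S) → L = 94.4 kip·ft.
1. 0.85(193.5) - 1.0(59.6) = 104.88
2. 1.25(193.5) + 1.0(60.2) + 0.2(94.4) = 320.96
3. 1.25(193.5) + 1.4(56.0) + 0.3(94.4) = 348.60
4. 1.2(193.5) + 1.0(59.6) + 0.5(94.4) = 339.00
Maximum is from combination 3.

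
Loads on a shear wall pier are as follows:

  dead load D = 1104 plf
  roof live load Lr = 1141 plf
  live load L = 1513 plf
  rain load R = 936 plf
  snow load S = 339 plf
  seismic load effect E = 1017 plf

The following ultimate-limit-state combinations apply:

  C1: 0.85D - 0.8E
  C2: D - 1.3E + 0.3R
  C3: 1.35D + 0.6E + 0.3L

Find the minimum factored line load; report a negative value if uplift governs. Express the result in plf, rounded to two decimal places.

62.70 plf

C1: 0.85(1104) - 0.8(1017) = 938.40 - 813.60 = 124.80
C2: 1.0(1104) - 1.3(1017) + 0.3(936) = 1104.00 - 1322.10 + 280.80 = 62.70
C3: 1.35(1104) + 0.6(1017) + 0.3(1513) = 1490.40 + 610.20 + 453.90 = 2554.50
Combination 2 gives the minimum: 62.70 plf.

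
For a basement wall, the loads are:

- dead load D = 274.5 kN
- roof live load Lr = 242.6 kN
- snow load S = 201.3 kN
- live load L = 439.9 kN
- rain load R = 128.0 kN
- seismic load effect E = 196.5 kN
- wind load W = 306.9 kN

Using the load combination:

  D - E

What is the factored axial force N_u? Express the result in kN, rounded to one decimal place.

78.0 kN

1.0(274.5) - 1.0(196.5) = 274.5 - 196.5 = 78.0
N_u = 78.0 kN.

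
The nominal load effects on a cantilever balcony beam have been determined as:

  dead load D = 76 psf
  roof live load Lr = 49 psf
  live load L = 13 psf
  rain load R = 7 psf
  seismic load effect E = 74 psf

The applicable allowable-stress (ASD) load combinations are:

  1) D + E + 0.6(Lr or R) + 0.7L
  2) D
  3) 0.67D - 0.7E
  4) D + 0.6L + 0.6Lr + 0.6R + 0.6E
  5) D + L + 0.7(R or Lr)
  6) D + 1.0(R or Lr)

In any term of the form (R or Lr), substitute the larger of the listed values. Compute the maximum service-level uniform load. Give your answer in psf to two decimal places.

188.50 psf

(Lr or R) → Lr = 49 psf; (R or Lr) → Lr = 49 psf.
1) 1.0(76) + 1.0(74) + 0.6(49) + 0.7(13) = 76.00 + 74.00 + 29.40 + 9.10 = 188.50
2) 1.0(76) = 76.00
3) 0.67(76) - 0.7(74) = 50.92 - 51.80 = -0.88
4) 1.0(76) + 0.6(13) + 0.6(49) + 0.6(7) + 0.6(74) = 76.00 + 7.80 + 29.40 + 4.20 + 44.40 = 161.80
5) 1.0(76) + 1.0(13) + 0.7(49) = 76.00 + 13.00 + 34.30 = 123.30
6) 1.0(76) + 1.0(49) = 76.00 + 49.00 = 125.00
The controlling combination is 1, giving 188.50 psf.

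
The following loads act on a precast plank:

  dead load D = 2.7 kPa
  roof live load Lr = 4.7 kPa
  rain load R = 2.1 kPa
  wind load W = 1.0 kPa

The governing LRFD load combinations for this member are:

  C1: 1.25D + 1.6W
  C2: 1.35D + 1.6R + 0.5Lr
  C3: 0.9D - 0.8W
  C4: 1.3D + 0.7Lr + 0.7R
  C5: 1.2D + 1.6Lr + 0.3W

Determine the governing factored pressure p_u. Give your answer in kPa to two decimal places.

11.06 kPa

C1: 1.25(2.7) + 1.6(1.0) = 4.98
C2: 1.35(2.7) + 1.6(2.1) + 0.5(4.7) = 9.36
C3: 0.9(2.7) - 0.8(1.0) = 1.63
C4: 1.3(2.7) + 0.7(4.7) + 0.7(2.1) = 8.27
C5: 1.2(2.7) + 1.6(4.7) + 0.3(1.0) = 11.06
The controlling combination is 5, giving 11.06 kPa.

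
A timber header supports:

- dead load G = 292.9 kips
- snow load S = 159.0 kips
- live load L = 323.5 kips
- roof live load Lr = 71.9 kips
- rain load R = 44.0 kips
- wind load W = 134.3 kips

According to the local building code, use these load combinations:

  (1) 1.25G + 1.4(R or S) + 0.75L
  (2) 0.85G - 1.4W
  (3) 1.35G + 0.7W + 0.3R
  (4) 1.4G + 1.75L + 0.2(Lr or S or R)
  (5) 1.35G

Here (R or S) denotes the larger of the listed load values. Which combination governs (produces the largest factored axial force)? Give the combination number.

Combination 4

(R or S) → S = 159.0 kips; (Lr or S or R) → S = 159.0 kips.
(1) 1.25(292.9) + 1.4(159.0) + 0.75(323.5) = 831.4
(2) 0.85(292.9) - 1.4(134.3) = 60.9
(3) 1.35(292.9) + 0.7(134.3) + 0.3(44.0) = 502.6
(4) 1.4(292.9) + 1.75(323.5) + 0.2(159.0) = 1008.0
(5) 1.35(292.9) = 395.4
The largest value is 1008.0 kips from combination 4.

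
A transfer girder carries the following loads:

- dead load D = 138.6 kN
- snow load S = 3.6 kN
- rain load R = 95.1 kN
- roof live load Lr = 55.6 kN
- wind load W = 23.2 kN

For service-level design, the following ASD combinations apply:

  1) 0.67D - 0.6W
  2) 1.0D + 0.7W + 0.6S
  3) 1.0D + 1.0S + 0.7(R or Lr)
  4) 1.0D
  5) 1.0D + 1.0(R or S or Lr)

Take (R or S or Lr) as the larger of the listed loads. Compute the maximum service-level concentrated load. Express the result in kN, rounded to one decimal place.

233.7 kN

(R or Lr) → R = 95.1 kN; (R or S or Lr) → R = 95.1 kN.
1) 0.67(138.6) - 0.6(23.2) = 78.9
2) 1.0(138.6) + 0.7(23.2) + 0.6(3.6) = 157.0
3) 1.0(138.6) + 1.0(3.6) + 0.7(95.1) = 208.8
4) 1.0(138.6) = 138.6
5) 1.0(138.6) + 1.0(95.1) = 233.7
The controlling combination is 5, giving 233.7 kN.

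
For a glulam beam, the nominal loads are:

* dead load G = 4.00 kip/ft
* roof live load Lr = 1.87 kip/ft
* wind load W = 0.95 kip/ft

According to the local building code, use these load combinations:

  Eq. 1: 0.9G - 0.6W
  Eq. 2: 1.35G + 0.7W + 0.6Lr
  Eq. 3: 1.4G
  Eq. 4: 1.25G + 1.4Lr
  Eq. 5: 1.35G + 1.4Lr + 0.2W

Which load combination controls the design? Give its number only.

Eq. 1: 0.9(4.00) - 0.6(0.95) = 3.03
Eq. 2: 1.35(4.00) + 0.7(0.95) + 0.6(1.87) = 7.19
Eq. 3: 1.4(4.00) = 5.60
Eq. 4: 1.25(4.00) + 1.4(1.87) = 7.62
Eq. 5: 1.35(4.00) + 1.4(1.87) + 0.2(0.95) = 8.21
The largest value is 8.21 kip/ft from combination 5.

Combination 5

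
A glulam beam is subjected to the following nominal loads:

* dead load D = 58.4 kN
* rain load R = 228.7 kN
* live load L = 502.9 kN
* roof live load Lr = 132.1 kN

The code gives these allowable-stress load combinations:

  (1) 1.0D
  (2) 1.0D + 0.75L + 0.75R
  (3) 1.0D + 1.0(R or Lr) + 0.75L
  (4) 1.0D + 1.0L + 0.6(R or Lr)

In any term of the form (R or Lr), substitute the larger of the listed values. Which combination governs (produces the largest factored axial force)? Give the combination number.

Combination 4

(R or Lr) → R = 228.7 kN.
(1) 1.0(58.4) = 58.4
(2) 1.0(58.4) + 0.75(502.9) + 0.75(228.7) = 58.4 + 377.2 + 171.5 = 607.1
(3) 1.0(58.4) + 1.0(228.7) + 0.75(502.9) = 58.4 + 228.7 + 377.2 = 664.3
(4) 1.0(58.4) + 1.0(502.9) + 0.6(228.7) = 58.4 + 502.9 + 137.2 = 698.5
The largest value is 698.5 kN from combination 4.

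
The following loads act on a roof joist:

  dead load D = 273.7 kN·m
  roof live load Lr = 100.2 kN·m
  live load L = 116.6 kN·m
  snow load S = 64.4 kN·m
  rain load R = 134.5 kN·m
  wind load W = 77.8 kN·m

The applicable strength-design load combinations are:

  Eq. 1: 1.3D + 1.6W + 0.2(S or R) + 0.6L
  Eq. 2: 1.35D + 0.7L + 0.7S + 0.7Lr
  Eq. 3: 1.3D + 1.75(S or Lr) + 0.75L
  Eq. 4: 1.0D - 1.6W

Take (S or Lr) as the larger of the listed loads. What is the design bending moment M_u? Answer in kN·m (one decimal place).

(S or R) → R = 134.5 kN·m; (S or Lr) → Lr = 100.2 kN·m.
Eq. 1: 1.3(273.7) + 1.6(77.8) + 0.2(134.5) + 0.6(116.6) = 355.8 + 124.5 + 26.9 + 70.0 = 577.2
Eq. 2: 1.35(273.7) + 0.7(116.6) + 0.7(64.4) + 0.7(100.2) = 369.5 + 81.6 + 45.1 + 70.1 = 566.3
Eq. 3: 1.3(273.7) + 1.75(100.2) + 0.75(116.6) = 618.6
Eq. 4: 1.0(273.7) - 1.6(77.8) = 273.7 - 124.5 = 149.2
Maximum is from combination 3.

618.6 kN·m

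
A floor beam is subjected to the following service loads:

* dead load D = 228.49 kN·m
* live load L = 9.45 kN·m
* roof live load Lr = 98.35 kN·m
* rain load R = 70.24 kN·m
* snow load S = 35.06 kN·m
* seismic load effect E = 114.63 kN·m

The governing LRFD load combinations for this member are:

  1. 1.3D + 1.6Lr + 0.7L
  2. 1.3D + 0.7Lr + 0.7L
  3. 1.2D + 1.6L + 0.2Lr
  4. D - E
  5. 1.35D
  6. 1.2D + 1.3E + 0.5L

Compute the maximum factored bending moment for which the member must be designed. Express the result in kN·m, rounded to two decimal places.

461.01 kN·m

1. 1.3(228.49) + 1.6(98.35) + 0.7(9.45) = 461.01
2. 1.3(228.49) + 0.7(98.35) + 0.7(9.45) = 372.50
3. 1.2(228.49) + 1.6(9.45) + 0.2(98.35) = 274.19 + 15.12 + 19.67 = 308.98
4. 1.0(228.49) - 1.0(114.63) = 228.49 - 114.63 = 113.86
5. 1.35(228.49) = 308.46
6. 1.2(228.49) + 1.3(114.63) + 0.5(9.45) = 427.93
Maximum is from combination 1.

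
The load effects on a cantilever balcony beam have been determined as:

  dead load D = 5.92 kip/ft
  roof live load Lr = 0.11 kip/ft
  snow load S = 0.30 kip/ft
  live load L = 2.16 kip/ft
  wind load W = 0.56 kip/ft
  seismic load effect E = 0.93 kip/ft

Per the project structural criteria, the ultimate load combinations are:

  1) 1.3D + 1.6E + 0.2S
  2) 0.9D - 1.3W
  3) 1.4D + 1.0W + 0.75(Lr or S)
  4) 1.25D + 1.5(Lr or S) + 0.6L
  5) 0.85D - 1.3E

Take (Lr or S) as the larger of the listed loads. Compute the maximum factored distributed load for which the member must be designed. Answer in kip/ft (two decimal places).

(Lr or S) → S = 0.30 kip/ft.
1) 1.3(5.92) + 1.6(0.93) + 0.2(0.30) = 9.24
2) 0.9(5.92) - 1.3(0.56) = 5.33 - 0.73 = 4.60
3) 1.4(5.92) + 1.0(0.56) + 0.75(0.30) = 9.07
4) 1.25(5.92) + 1.5(0.30) + 0.6(2.16) = 7.40 + 0.45 + 1.30 = 9.15
5) 0.85(5.92) - 1.3(0.93) = 5.03 - 1.21 = 3.82
The controlling combination is 1, giving 9.24 kip/ft.

9.24 kip/ft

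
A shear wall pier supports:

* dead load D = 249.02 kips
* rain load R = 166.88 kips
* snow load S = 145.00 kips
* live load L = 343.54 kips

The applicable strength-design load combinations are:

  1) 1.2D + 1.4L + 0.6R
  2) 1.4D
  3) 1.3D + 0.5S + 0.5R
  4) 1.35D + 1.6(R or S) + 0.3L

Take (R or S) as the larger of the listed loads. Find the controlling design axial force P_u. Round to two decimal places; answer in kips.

(R or S) → R = 166.88 kips.
1) 1.2(249.02) + 1.4(343.54) + 0.6(166.88) = 298.82 + 480.96 + 100.13 = 879.91
2) 1.4(249.02) = 348.63
3) 1.3(249.02) + 0.5(145.00) + 0.5(166.88) = 323.73 + 72.50 + 83.44 = 479.67
4) 1.35(249.02) + 1.6(166.88) + 0.3(343.54) = 336.18 + 267.01 + 103.06 = 706.25
Maximum is from combination 1.

879.91 kips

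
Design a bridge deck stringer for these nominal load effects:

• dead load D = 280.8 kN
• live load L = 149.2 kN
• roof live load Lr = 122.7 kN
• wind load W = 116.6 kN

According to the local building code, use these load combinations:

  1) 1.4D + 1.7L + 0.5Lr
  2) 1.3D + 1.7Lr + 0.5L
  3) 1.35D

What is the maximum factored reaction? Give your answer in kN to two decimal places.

708.11 kN

1) 1.4(280.8) + 1.7(149.2) + 0.5(122.7) = 708.11
2) 1.3(280.8) + 1.7(122.7) + 0.5(149.2) = 648.23
3) 1.35(280.8) = 379.08
Combination 1 governs: V_u = 708.11 kN.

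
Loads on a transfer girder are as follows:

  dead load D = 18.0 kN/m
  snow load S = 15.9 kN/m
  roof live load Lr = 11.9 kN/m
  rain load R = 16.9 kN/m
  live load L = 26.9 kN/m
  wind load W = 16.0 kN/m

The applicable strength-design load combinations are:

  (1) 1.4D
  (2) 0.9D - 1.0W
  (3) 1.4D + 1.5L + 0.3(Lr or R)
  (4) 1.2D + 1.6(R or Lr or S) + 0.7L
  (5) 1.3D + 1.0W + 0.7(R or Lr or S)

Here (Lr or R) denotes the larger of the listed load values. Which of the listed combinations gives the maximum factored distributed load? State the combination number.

Combination 3

(Lr or R) → R = 16.9 kN/m; (R or Lr or S) → R = 16.9 kN/m.
(1) 1.4(18.0) = 25.2
(2) 0.9(18.0) - 1.0(16.0) = 0.2
(3) 1.4(18.0) + 1.5(26.9) + 0.3(16.9) = 70.6
(4) 1.2(18.0) + 1.6(16.9) + 0.7(26.9) = 67.5
(5) 1.3(18.0) + 1.0(16.0) + 0.7(16.9) = 51.2
The largest value is 70.6 kN/m from combination 3.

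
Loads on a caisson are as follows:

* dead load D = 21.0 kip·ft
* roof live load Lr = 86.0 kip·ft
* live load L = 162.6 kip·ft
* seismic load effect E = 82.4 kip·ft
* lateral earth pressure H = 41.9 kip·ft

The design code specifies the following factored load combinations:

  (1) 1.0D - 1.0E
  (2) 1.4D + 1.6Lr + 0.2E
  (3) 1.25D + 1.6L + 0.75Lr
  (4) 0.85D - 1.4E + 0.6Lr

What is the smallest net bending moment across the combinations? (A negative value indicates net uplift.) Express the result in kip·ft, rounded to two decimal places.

-61.40 kip·ft

(1) 1.0(21.0) - 1.0(82.4) = -61.40
(2) 1.4(21.0) + 1.6(86.0) + 0.2(82.4) = 183.48
(3) 1.25(21.0) + 1.6(162.6) + 0.75(86.0) = 350.91
(4) 0.85(21.0) - 1.4(82.4) + 0.6(86.0) = -45.91
Combination 1 gives the minimum: -61.40 kip·ft.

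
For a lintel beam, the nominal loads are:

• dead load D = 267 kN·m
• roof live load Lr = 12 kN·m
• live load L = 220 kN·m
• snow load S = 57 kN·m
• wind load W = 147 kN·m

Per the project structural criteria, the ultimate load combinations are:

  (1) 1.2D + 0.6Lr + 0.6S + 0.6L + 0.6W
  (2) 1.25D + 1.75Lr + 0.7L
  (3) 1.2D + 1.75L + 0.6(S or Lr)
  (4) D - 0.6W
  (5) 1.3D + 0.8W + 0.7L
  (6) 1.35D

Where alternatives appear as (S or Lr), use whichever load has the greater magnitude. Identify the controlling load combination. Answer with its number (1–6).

Combination 3

(S or Lr) → S = 57 kN·m.
(1) 1.2(267) + 0.6(12) + 0.6(57) + 0.6(220) + 0.6(147) = 582.0
(2) 1.25(267) + 1.75(12) + 0.7(220) = 508.8
(3) 1.2(267) + 1.75(220) + 0.6(57) = 739.6
(4) 1.0(267) - 0.6(147) = 178.8
(5) 1.3(267) + 0.8(147) + 0.7(220) = 618.7
(6) 1.35(267) = 360.5
The largest value is 739.6 kN·m from combination 3.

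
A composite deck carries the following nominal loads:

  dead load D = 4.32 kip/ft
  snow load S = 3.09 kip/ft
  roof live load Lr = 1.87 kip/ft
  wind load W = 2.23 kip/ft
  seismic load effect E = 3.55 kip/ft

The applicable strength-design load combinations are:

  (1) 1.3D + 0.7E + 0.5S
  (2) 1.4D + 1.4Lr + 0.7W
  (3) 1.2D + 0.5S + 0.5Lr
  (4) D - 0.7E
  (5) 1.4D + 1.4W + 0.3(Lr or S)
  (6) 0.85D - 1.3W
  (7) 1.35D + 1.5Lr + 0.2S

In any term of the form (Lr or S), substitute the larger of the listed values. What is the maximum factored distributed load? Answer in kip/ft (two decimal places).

(Lr or S) → S = 3.09 kip/ft.
(1) 1.3(4.32) + 0.7(3.55) + 0.5(3.09) = 9.65
(2) 1.4(4.32) + 1.4(1.87) + 0.7(2.23) = 6.05 + 2.62 + 1.56 = 10.23
(3) 1.2(4.32) + 0.5(3.09) + 0.5(1.87) = 7.66
(4) 1.0(4.32) - 0.7(3.55) = 1.84
(5) 1.4(4.32) + 1.4(2.23) + 0.3(3.09) = 6.05 + 3.12 + 0.93 = 10.10
(6) 0.85(4.32) - 1.3(2.23) = 3.67 - 2.90 = 0.77
(7) 1.35(4.32) + 1.5(1.87) + 0.2(3.09) = 5.83 + 2.81 + 0.62 = 9.26
Maximum is from combination 2.

10.23 kip/ft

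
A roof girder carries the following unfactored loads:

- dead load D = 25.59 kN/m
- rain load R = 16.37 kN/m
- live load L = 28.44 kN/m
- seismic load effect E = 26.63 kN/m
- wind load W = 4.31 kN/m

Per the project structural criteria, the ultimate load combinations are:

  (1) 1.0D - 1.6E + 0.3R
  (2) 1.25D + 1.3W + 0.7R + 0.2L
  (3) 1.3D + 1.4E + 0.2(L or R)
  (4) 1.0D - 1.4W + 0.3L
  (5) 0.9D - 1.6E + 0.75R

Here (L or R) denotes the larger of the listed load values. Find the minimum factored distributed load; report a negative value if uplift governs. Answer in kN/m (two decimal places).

-12.11 kN/m

(L or R) → L = 28.44 kN/m.
(1) 1.0(25.59) - 1.6(26.63) + 0.3(16.37) = 25.59 - 42.61 + 4.91 = -12.11
(2) 1.25(25.59) + 1.3(4.31) + 0.7(16.37) + 0.2(28.44) = 31.99 + 5.60 + 11.46 + 5.69 = 54.74
(3) 1.3(25.59) + 1.4(26.63) + 0.2(28.44) = 33.27 + 37.28 + 5.69 = 76.24
(4) 1.0(25.59) - 1.4(4.31) + 0.3(28.44) = 25.59 - 6.03 + 8.53 = 28.09
(5) 0.9(25.59) - 1.6(26.63) + 0.75(16.37) = 23.03 - 42.61 + 12.28 = -7.30
Combination 1 gives the minimum: -12.11 kN/m.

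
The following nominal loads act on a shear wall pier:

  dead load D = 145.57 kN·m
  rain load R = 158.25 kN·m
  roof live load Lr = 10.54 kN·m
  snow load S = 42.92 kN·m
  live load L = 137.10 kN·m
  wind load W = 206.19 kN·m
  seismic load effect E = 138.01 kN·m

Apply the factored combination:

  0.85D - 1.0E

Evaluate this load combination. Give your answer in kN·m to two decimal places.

-14.28 kN·m

0.85(145.57) - 1.0(138.01) = 123.73 - 138.01 = -14.28
M_u = -14.28 kN·m.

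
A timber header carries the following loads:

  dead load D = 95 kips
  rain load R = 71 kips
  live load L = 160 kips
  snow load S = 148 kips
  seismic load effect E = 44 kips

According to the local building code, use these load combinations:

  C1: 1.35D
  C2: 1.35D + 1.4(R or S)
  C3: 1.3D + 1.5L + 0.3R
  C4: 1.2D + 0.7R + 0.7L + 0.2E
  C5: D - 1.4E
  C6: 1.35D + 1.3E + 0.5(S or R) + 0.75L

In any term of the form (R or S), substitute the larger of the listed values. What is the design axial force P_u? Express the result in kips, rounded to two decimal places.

(R or S) → S = 148 kips; (S or R) → S = 148 kips.
C1: 1.35(95) = 128.25
C2: 1.35(95) + 1.4(148) = 128.25 + 207.20 = 335.45
C3: 1.3(95) + 1.5(160) + 0.3(71) = 123.50 + 240.00 + 21.30 = 384.80
C4: 1.2(95) + 0.7(71) + 0.7(160) + 0.2(44) = 114.00 + 49.70 + 112.00 + 8.80 = 284.50
C5: 1.0(95) - 1.4(44) = 95.00 - 61.60 = 33.40
C6: 1.35(95) + 1.3(44) + 0.5(148) + 0.75(160) = 128.25 + 57.20 + 74.00 + 120.00 = 379.45
The controlling combination is 3, giving 384.80 kips.

384.80 kips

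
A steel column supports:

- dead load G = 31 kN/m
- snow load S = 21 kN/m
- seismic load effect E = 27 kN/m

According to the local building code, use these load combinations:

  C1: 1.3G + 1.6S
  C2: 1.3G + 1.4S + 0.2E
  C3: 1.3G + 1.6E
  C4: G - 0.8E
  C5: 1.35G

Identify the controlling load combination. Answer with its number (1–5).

C1: 1.3(31) + 1.6(21) = 40.3 + 33.6 = 73.9
C2: 1.3(31) + 1.4(21) + 0.2(27) = 40.3 + 29.4 + 5.4 = 75.1
C3: 1.3(31) + 1.6(27) = 40.3 + 43.2 = 83.5
C4: 1.0(31) - 0.8(27) = 31.0 - 21.6 = 9.4
C5: 1.35(31) = 41.9
The largest value is 83.5 kN/m from combination 3.

Combination 3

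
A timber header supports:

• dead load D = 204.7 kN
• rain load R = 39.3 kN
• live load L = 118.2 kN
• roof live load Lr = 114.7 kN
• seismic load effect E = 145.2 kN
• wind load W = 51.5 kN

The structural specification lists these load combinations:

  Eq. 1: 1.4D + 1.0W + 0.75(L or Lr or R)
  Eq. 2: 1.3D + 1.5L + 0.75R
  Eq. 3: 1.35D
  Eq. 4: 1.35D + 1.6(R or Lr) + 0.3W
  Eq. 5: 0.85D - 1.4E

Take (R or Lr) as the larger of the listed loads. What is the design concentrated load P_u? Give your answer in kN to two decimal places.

475.32 kN

(L or Lr or R) → L = 118.2 kN; (R or Lr) → Lr = 114.7 kN.
Eq. 1: 1.4(204.7) + 1.0(51.5) + 0.75(118.2) = 286.58 + 51.50 + 88.65 = 426.73
Eq. 2: 1.3(204.7) + 1.5(118.2) + 0.75(39.3) = 266.11 + 177.30 + 29.48 = 472.89
Eq. 3: 1.35(204.7) = 276.35
Eq. 4: 1.35(204.7) + 1.6(114.7) + 0.3(51.5) = 276.35 + 183.52 + 15.45 = 475.32
Eq. 5: 0.85(204.7) - 1.4(145.2) = -29.29
Combination 4 governs: P_u = 475.32 kN.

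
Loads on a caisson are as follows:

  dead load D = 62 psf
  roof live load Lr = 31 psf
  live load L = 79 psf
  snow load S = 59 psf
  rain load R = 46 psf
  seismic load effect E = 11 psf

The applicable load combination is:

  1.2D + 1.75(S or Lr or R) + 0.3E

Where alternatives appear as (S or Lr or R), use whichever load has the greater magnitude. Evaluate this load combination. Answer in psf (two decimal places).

180.95 psf

(S or Lr or R) → S = 59 psf.
1.2(62) + 1.75(59) + 0.3(11) = 74.40 + 103.25 + 3.30 = 180.95
q_u = 180.95 psf.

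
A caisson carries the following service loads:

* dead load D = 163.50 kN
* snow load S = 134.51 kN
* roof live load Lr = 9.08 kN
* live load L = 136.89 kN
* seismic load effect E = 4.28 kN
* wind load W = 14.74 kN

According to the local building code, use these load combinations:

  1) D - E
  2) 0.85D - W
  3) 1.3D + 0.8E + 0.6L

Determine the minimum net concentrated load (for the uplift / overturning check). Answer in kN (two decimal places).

1) 1.0(163.50) - 1.0(4.28) = 163.50 - 4.28 = 159.22
2) 0.85(163.50) - 1.0(14.74) = 138.98 - 14.74 = 124.24
3) 1.3(163.50) + 0.8(4.28) + 0.6(136.89) = 298.11
Combination 2 gives the minimum: 124.24 kN.

124.24 kN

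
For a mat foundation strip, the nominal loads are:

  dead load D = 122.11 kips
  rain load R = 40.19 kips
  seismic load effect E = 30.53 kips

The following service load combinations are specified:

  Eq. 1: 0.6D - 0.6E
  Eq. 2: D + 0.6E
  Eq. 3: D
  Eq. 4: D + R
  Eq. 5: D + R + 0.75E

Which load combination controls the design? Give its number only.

Eq. 1: 0.6(122.11) - 0.6(30.53) = 73.27 - 18.32 = 54.95
Eq. 2: 1.0(122.11) + 0.6(30.53) = 122.11 + 18.32 = 140.43
Eq. 3: 1.0(122.11) = 122.11
Eq. 4: 1.0(122.11) + 1.0(40.19) = 122.11 + 40.19 = 162.30
Eq. 5: 1.0(122.11) + 1.0(40.19) + 0.75(30.53) = 122.11 + 40.19 + 22.90 = 185.20
The largest value is 185.20 kips from combination 5.

Combination 5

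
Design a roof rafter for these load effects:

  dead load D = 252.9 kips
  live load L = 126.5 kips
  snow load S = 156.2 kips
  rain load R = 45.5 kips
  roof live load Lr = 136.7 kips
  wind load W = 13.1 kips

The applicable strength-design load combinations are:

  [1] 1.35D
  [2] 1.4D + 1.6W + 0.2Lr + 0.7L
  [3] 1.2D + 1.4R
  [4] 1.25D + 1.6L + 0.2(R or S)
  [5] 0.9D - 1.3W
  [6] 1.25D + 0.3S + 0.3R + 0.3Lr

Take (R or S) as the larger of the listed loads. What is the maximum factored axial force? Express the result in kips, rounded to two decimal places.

549.77 kips

(R or S) → S = 156.2 kips.
[1] 1.35(252.9) = 341.42
[2] 1.4(252.9) + 1.6(13.1) + 0.2(136.7) + 0.7(126.5) = 354.06 + 20.96 + 27.34 + 88.55 = 490.91
[3] 1.2(252.9) + 1.4(45.5) = 303.48 + 63.70 = 367.18
[4] 1.25(252.9) + 1.6(126.5) + 0.2(156.2) = 316.13 + 202.40 + 31.24 = 549.77
[5] 0.9(252.9) - 1.3(13.1) = 227.61 - 17.03 = 210.58
[6] 1.25(252.9) + 0.3(156.2) + 0.3(45.5) + 0.3(136.7) = 316.13 + 46.86 + 13.65 + 41.01 = 417.65
Combination 4 governs: P_u = 549.77 kips.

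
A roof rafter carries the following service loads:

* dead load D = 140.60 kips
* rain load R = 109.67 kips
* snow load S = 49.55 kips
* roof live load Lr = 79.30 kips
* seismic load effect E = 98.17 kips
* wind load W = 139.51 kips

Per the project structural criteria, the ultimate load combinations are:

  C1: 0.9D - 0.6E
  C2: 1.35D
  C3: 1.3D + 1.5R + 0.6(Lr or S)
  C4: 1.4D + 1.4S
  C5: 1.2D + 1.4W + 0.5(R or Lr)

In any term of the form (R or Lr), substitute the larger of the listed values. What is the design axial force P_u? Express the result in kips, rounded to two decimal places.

418.87 kips

(Lr or S) → Lr = 79.30 kips; (R or Lr) → R = 109.67 kips.
C1: 0.9(140.60) - 0.6(98.17) = 126.54 - 58.90 = 67.64
C2: 1.35(140.60) = 189.81
C3: 1.3(140.60) + 1.5(109.67) + 0.6(79.30) = 182.78 + 164.51 + 47.58 = 394.87
C4: 1.4(140.60) + 1.4(49.55) = 196.84 + 69.37 = 266.21
C5: 1.2(140.60) + 1.4(139.51) + 0.5(109.67) = 168.72 + 195.31 + 54.84 = 418.87
The controlling combination is 5, giving 418.87 kips.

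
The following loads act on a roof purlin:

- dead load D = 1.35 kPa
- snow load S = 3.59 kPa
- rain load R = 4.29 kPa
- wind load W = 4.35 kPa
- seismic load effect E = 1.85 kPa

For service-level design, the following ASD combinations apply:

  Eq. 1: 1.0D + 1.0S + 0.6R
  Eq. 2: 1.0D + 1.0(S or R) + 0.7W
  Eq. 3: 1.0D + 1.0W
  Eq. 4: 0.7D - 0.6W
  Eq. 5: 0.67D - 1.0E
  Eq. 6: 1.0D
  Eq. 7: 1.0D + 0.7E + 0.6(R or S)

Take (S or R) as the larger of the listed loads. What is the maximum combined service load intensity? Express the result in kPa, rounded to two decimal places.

(S or R) → R = 4.29 kPa; (R or S) → R = 4.29 kPa.
Eq. 1: 1.0(1.35) + 1.0(3.59) + 0.6(4.29) = 1.35 + 3.59 + 2.57 = 7.51
Eq. 2: 1.0(1.35) + 1.0(4.29) + 0.7(4.35) = 1.35 + 4.29 + 3.05 = 8.69
Eq. 3: 1.0(1.35) + 1.0(4.35) = 1.35 + 4.35 = 5.70
Eq. 4: 0.7(1.35) - 0.6(4.35) = -1.67
Eq. 5: 0.67(1.35) - 1.0(1.85) = 0.90 - 1.85 = -0.95
Eq. 6: 1.0(1.35) = 1.35
Eq. 7: 1.0(1.35) + 0.7(1.85) + 0.6(4.29) = 1.35 + 1.30 + 2.57 = 5.22
The controlling combination is 2, giving 8.69 kPa.

8.69 kPa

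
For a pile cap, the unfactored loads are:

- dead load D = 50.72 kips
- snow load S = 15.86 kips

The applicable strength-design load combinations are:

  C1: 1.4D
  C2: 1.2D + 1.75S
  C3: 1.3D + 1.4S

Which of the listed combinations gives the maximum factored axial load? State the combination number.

Combination 2

C1: 1.4(50.72) = 71.01
C2: 1.2(50.72) + 1.75(15.86) = 60.86 + 27.76 = 88.62
C3: 1.3(50.72) + 1.4(15.86) = 65.94 + 22.20 = 88.14
The largest value is 88.62 kips from combination 2.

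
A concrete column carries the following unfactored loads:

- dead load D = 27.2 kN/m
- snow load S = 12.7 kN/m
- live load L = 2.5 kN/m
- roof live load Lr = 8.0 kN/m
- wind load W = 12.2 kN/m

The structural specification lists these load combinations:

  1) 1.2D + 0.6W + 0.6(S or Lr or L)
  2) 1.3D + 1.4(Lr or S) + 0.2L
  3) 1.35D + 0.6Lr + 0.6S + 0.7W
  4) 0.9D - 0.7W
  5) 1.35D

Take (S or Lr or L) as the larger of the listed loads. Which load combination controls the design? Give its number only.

(S or Lr or L) → S = 12.7 kN/m; (Lr or S) → S = 12.7 kN/m.
1) 1.2(27.2) + 0.6(12.2) + 0.6(12.7) = 47.6
2) 1.3(27.2) + 1.4(12.7) + 0.2(2.5) = 53.6
3) 1.35(27.2) + 0.6(8.0) + 0.6(12.7) + 0.7(12.2) = 57.7
4) 0.9(27.2) - 0.7(12.2) = 15.9
5) 1.35(27.2) = 36.7
The largest value is 57.7 kN/m from combination 3.

Combination 3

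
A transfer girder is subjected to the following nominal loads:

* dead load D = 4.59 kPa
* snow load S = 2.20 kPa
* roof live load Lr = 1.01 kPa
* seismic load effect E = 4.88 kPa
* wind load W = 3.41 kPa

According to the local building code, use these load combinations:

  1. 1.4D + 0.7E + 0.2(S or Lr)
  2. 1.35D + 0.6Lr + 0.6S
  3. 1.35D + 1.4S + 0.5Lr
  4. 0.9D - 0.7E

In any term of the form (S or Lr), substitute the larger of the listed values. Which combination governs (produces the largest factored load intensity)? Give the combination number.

(S or Lr) → S = 2.20 kPa.
1. 1.4(4.59) + 0.7(4.88) + 0.2(2.20) = 10.28
2. 1.35(4.59) + 0.6(1.01) + 0.6(2.20) = 8.12
3. 1.35(4.59) + 1.4(2.20) + 0.5(1.01) = 9.78
4. 0.9(4.59) - 0.7(4.88) = 0.72
The largest value is 10.28 kPa from combination 1.

Combination 1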